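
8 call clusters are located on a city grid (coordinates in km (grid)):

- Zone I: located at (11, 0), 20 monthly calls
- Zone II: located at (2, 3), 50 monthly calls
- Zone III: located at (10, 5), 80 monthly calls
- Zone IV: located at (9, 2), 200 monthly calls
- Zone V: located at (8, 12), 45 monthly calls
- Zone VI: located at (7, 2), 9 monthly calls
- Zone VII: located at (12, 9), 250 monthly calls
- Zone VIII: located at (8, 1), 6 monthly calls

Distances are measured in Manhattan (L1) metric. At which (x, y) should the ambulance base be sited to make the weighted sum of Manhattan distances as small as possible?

Manhattan distance separates: Σwᵢ(|x−xᵢ|+|y−yᵢ|) = Σwᵢ|x−xᵢ| + Σwᵢ|y−yᵢ|, so x and y are optimised independently as 1-D weighted medians.
Total weight W = 660; half = 330.
x-coordinate, sorted with cumulative weight:
  x=2 (Zone II, w=50) cum 50
  x=7 (Zone VI, w=9) cum 59
  x=8 (Zone V, w=45) cum 104
  x=8 (Zone VIII, w=6) cum 110
  x=9 (Zone IV, w=200) cum 310
  x=10 (Zone III, w=80) cum 390  ← median
  x=11 (Zone I, w=20) cum 410
  x=12 (Zone VII, w=250) cum 660
⇒ x* = 10
y-coordinate, sorted with cumulative weight:
  y=0 (Zone I, w=20) cum 20
  y=1 (Zone VIII, w=6) cum 26
  y=2 (Zone IV, w=200) cum 226
  y=2 (Zone VI, w=9) cum 235
  y=3 (Zone II, w=50) cum 285
  y=5 (Zone III, w=80) cum 365  ← median
  y=9 (Zone VII, w=250) cum 615
  y=12 (Zone V, w=45) cum 660
⇒ y* = 5

(10, 5)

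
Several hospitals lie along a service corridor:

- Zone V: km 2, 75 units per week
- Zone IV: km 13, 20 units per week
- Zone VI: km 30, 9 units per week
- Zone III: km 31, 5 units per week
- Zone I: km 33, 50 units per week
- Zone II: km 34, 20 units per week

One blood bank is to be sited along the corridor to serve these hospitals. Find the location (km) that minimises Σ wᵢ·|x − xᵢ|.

For a sum of weighted absolute distances on a line, the optimum is the weighted median (not the mean). Total weight W = 179; half-weight = 89.5.
Sort by position and accumulate weight:
  km 2 (Zone V, w=75) → cum 75
  km 13 (Zone IV, w=20) → cum 95  ≥ 89.5 → median here
  km 30 (Zone VI, w=9) → cum 104
  km 31 (Zone III, w=5) → cum 109
  km 33 (Zone I, w=50) → cum 159
  km 34 (Zone II, w=20) → cum 179
Optimal location: km 13.

x = 13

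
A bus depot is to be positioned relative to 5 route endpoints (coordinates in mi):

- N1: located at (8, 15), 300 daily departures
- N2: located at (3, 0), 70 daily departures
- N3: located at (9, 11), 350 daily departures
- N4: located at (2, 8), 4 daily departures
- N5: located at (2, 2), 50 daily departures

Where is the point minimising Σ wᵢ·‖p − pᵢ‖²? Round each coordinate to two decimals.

(7.58, 10.96)

The minimiser of Σwᵢ‖p−pᵢ‖² is the weighted centroid p* = (Σwᵢpᵢ)/(Σwᵢ).
Σwᵢ = 774.
Σwᵢxᵢ = 300·8 + 70·3 + 350·9 + 4·2 + 50·2 = 5868.
Σwᵢyᵢ = 300·15 + 70·0 + 350·11 + 4·8 + 50·2 = 8482.
x* = 5868/774 = 7.58, y* = 8482/774 = 10.96.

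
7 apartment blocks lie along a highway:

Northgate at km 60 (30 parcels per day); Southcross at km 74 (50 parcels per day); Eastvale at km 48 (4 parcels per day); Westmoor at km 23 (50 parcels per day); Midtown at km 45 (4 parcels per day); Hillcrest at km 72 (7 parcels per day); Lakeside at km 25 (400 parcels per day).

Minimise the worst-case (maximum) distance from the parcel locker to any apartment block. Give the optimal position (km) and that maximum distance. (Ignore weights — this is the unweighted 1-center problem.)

location 48.5, max distance 25.5

The 1-center on a line is the midpoint of the two extreme points: leftmost at 23, rightmost at 74.
Optimal location = (23 + 74)/2 = 48.5; maximum distance = (74 − 23)/2 = 25.5.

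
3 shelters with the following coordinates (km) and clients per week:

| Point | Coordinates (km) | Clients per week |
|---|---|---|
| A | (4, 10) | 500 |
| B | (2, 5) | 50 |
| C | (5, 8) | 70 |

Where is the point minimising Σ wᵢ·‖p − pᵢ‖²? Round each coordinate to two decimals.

(3.95, 9.37)

The minimiser of Σwᵢ‖p−pᵢ‖² is the weighted centroid p* = (Σwᵢpᵢ)/(Σwᵢ).
Σwᵢ = 620.
Σwᵢxᵢ = 500·4 + 50·2 + 70·5 = 2450.
Σwᵢyᵢ = 500·10 + 50·5 + 70·8 = 5810.
x* = 2450/620 = 3.95, y* = 5810/620 = 9.37.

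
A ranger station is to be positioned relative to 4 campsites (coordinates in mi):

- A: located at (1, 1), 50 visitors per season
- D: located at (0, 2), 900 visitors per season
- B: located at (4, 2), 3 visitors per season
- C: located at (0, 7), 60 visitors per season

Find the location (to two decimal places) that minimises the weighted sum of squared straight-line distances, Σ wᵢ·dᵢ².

(0.06, 2.25)

The minimiser of Σwᵢ‖p−pᵢ‖² is the weighted centroid p* = (Σwᵢpᵢ)/(Σwᵢ).
Σwᵢ = 1013.
Σwᵢxᵢ = 50·1 + 900·0 + 3·4 + 60·0 = 62.
Σwᵢyᵢ = 50·1 + 900·2 + 3·2 + 60·7 = 2276.
x* = 62/1013 = 0.06, y* = 2276/1013 = 2.25.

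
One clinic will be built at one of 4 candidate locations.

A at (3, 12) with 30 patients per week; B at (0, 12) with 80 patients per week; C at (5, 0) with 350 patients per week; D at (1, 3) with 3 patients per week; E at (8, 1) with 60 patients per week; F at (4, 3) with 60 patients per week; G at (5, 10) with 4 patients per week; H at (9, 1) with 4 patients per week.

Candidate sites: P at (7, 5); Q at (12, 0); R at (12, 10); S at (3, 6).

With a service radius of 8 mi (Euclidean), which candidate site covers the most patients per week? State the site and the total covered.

Coverage radius r = 8 mi; a point is covered iff (Δx)²+(Δy)² ≤ 8² = 64.
  P (7, 5): covers {C, D, E, F, G, H} → 481
  Q (12, 0): covers {C, E, H} → 414
  R (12, 10): covers {G} → 4
  S (3, 6): covers {A, B, C, D, E, F, G, H} → 591
Maximum coverage at S: 591 patients per week.

S, covering 591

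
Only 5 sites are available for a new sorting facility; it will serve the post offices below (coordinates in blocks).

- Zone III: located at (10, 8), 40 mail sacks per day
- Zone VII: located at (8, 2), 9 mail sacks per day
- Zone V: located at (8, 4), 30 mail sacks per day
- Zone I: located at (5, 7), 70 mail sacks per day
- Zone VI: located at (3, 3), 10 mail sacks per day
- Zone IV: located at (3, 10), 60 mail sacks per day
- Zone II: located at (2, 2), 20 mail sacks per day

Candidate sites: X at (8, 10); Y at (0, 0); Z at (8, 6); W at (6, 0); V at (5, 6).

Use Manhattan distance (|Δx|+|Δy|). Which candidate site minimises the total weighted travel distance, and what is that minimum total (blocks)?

Total weighted distance at each candidate:
  X (8, 10): total = 1532
  Y (0, 0): total = 2930
  Z (8, 6): total = 1356
  W (6, 0): total = 2216
  V (5, 6): total = 1113
Minimum is at V with total 1113 blocks.

V, total 1113 blocks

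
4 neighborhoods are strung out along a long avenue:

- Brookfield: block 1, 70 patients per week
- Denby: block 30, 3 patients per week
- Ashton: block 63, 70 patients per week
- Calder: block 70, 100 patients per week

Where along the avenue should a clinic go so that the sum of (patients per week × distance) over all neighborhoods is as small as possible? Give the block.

For a sum of weighted absolute distances on a line, the optimum is the weighted median (not the mean). Total weight W = 243; half-weight = 121.5.
Sort by position and accumulate weight:
  block 1 (Brookfield, w=70) → cum 70
  block 30 (Denby, w=3) → cum 73
  block 63 (Ashton, w=70) → cum 143  ≥ 121.5 → median here
  block 70 (Calder, w=100) → cum 243
Optimal location: block 63.

x = 63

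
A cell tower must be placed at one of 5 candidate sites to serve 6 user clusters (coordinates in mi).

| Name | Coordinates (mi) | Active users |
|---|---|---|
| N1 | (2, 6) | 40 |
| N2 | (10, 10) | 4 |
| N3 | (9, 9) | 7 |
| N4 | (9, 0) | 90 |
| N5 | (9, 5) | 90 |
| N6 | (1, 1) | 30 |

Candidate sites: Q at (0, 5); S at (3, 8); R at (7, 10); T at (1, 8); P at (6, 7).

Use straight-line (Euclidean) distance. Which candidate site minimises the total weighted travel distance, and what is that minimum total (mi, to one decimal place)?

P, total 1454.4 mi

Total weighted distance at each candidate:
  Q (0, 5): total = 2063.4
  S (3, 8): total = 1883.3
  R (7, 10): total = 2010.8
  T (1, 8): total = 2180.0
  P (6, 7): total = 1454.4
Minimum is at P with total 1454.4 mi.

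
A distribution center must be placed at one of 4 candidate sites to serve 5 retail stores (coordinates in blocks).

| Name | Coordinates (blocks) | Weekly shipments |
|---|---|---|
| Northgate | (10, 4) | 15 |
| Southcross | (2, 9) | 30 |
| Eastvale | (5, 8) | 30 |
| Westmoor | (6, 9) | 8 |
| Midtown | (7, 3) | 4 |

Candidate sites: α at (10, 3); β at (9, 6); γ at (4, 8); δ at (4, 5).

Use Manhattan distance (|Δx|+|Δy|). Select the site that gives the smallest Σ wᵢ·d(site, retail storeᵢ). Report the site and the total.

γ, total 326 blocks

Total weighted distance at each candidate:
  α (10, 3): total = 827
  β (9, 6): total = 593
  γ (4, 8): total = 326
  δ (4, 5): total = 473
Minimum is at γ with total 326 blocks.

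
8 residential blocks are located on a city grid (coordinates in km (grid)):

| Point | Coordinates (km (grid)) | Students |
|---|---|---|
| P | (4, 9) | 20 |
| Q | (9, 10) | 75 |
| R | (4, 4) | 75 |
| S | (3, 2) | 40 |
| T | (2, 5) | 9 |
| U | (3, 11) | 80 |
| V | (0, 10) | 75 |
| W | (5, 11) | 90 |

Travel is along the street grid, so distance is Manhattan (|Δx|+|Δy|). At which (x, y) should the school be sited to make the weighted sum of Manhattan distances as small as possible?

Manhattan distance separates: Σwᵢ(|x−xᵢ|+|y−yᵢ|) = Σwᵢ|x−xᵢ| + Σwᵢ|y−yᵢ|, so x and y are optimised independently as 1-D weighted medians.
Total weight W = 464; half = 232.
x-coordinate, sorted with cumulative weight:
  x=0 (V, w=75) cum 75
  x=2 (T, w=9) cum 84
  x=3 (S, w=40) cum 124
  x=3 (U, w=80) cum 204
  x=4 (P, w=20) cum 224
  x=4 (R, w=75) cum 299  ← median
  x=5 (W, w=90) cum 389
  x=9 (Q, w=75) cum 464
⇒ x* = 4
y-coordinate, sorted with cumulative weight:
  y=2 (S, w=40) cum 40
  y=4 (R, w=75) cum 115
  y=5 (T, w=9) cum 124
  y=9 (P, w=20) cum 144
  y=10 (Q, w=75) cum 219
  y=10 (V, w=75) cum 294  ← median
  y=11 (U, w=80) cum 374
  y=11 (W, w=90) cum 464
⇒ y* = 10

(4, 10)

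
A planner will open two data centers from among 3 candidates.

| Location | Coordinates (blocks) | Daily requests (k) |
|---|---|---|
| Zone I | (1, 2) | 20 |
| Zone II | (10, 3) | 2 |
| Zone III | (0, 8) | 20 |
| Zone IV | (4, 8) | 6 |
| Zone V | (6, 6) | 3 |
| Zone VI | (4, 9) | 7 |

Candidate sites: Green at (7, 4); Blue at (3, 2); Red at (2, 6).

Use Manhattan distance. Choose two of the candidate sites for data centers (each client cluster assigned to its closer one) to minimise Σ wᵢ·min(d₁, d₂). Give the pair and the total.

Evaluate every pair (each demand assigned to the nearer of the two):
  {Blue, Red}: total = 207
  {Green, Red}: total = 256
  {Green, Blue}: total = 335
Best pair: {Blue, Red} with total 207.

{Blue, Red}, total 207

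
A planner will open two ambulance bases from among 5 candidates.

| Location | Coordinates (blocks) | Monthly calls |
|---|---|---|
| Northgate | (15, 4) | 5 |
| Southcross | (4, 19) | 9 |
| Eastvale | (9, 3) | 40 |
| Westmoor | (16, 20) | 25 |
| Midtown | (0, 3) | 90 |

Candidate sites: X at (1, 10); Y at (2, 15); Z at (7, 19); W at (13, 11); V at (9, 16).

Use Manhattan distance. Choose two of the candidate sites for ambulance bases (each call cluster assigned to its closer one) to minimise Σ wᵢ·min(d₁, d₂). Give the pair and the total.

{X, W}, total 1653

Evaluate every pair (each demand assigned to the nearer of the two):
  {X, W}: total = 1653
  {X, V}: total = 1677
  {X, Z}: total = 1697
  {X, Y}: total = 1949
  {Y, W}: total = 2139
  {Y, V}: total = 2199
  {Y, Z}: total = 2372
  {Z, W}: total = 2692
  {W, V}: total = 2762
  {Z, V}: total = 2867
Best pair: {X, W} with total 1653.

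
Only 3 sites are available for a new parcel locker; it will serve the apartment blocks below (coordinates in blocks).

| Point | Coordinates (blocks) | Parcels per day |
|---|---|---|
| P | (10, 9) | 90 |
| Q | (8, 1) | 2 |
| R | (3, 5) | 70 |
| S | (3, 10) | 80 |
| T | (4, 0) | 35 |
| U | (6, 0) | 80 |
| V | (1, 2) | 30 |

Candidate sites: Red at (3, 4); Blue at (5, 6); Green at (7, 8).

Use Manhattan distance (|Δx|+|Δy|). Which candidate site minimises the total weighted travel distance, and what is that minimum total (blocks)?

Total weighted distance at each candidate:
  Red (3, 4): total = 2501
  Blue (5, 6): total = 2471
  Green (7, 8): total = 2811
Minimum is at Blue with total 2471 blocks.

Blue, total 2471 blocks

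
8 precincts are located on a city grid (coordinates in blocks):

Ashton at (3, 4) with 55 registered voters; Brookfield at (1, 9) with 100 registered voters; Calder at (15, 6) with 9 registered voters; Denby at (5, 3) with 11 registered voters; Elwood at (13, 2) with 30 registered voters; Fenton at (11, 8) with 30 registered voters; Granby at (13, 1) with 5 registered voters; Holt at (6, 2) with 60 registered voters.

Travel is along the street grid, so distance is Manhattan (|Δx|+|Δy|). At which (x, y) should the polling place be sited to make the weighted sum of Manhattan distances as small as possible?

Manhattan distance separates: Σwᵢ(|x−xᵢ|+|y−yᵢ|) = Σwᵢ|x−xᵢ| + Σwᵢ|y−yᵢ|, so x and y are optimised independently as 1-D weighted medians.
Total weight W = 300; half = 150.
x-coordinate, sorted with cumulative weight:
  x=1 (Brookfield, w=100) cum 100
  x=3 (Ashton, w=55) cum 155  ← median
  x=5 (Denby, w=11) cum 166
  x=6 (Holt, w=60) cum 226
  x=11 (Fenton, w=30) cum 256
  x=13 (Elwood, w=30) cum 286
  x=13 (Granby, w=5) cum 291
  x=15 (Calder, w=9) cum 300
⇒ x* = 3
y-coordinate, sorted with cumulative weight:
  y=1 (Granby, w=5) cum 5
  y=2 (Elwood, w=30) cum 35
  y=2 (Holt, w=60) cum 95
  y=3 (Denby, w=11) cum 106
  y=4 (Ashton, w=55) cum 161  ← median
  y=6 (Calder, w=9) cum 170
  y=8 (Fenton, w=30) cum 200
  y=9 (Brookfield, w=100) cum 300
⇒ y* = 4

(3, 4)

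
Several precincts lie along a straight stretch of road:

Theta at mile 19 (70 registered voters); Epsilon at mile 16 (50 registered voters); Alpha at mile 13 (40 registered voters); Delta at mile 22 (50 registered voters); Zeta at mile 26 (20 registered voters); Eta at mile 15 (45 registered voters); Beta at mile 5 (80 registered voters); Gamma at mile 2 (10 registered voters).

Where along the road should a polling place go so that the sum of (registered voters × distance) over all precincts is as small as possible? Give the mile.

x = 16

For a sum of weighted absolute distances on a line, the optimum is the weighted median (not the mean). Total weight W = 365; half-weight = 182.5.
Sort by position and accumulate weight:
  mile 2 (Gamma, w=10) → cum 10
  mile 5 (Beta, w=80) → cum 90
  mile 13 (Alpha, w=40) → cum 130
  mile 15 (Eta, w=45) → cum 175
  mile 16 (Epsilon, w=50) → cum 225  ≥ 182.5 → median here
  mile 19 (Theta, w=70) → cum 295
  mile 22 (Delta, w=50) → cum 345
  mile 26 (Zeta, w=20) → cum 365
Optimal location: mile 16.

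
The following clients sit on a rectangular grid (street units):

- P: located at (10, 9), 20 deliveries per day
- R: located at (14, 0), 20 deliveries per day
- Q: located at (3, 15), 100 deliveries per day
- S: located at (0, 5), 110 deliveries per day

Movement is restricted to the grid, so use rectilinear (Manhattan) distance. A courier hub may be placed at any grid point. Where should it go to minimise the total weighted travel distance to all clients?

Manhattan distance separates: Σwᵢ(|x−xᵢ|+|y−yᵢ|) = Σwᵢ|x−xᵢ| + Σwᵢ|y−yᵢ|, so x and y are optimised independently as 1-D weighted medians.
Total weight W = 250; half = 125.
x-coordinate, sorted with cumulative weight:
  x=0 (S, w=110) cum 110
  x=3 (Q, w=100) cum 210  ← median
  x=10 (P, w=20) cum 230
  x=14 (R, w=20) cum 250
⇒ x* = 3
y-coordinate, sorted with cumulative weight:
  y=0 (R, w=20) cum 20
  y=5 (S, w=110) cum 130  ← median
  y=9 (P, w=20) cum 150
  y=15 (Q, w=100) cum 250
⇒ y* = 5

(3, 5)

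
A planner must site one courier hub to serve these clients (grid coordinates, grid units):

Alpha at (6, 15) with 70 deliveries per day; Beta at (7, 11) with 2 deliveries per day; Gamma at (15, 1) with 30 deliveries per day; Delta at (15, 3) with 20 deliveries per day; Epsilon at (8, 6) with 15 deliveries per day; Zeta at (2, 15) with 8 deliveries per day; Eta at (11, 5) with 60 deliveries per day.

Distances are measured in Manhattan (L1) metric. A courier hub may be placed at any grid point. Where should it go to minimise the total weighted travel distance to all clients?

(11, 5)

Manhattan distance separates: Σwᵢ(|x−xᵢ|+|y−yᵢ|) = Σwᵢ|x−xᵢ| + Σwᵢ|y−yᵢ|, so x and y are optimised independently as 1-D weighted medians.
Total weight W = 205; half = 102.5.
x-coordinate, sorted with cumulative weight:
  x=2 (Zeta, w=8) cum 8
  x=6 (Alpha, w=70) cum 78
  x=7 (Beta, w=2) cum 80
  x=8 (Epsilon, w=15) cum 95
  x=11 (Eta, w=60) cum 155  ← median
  x=15 (Gamma, w=30) cum 185
  x=15 (Delta, w=20) cum 205
⇒ x* = 11
y-coordinate, sorted with cumulative weight:
  y=1 (Gamma, w=30) cum 30
  y=3 (Delta, w=20) cum 50
  y=5 (Eta, w=60) cum 110  ← median
  y=6 (Epsilon, w=15) cum 125
  y=11 (Beta, w=2) cum 127
  y=15 (Alpha, w=70) cum 197
  y=15 (Zeta, w=8) cum 205
⇒ y* = 5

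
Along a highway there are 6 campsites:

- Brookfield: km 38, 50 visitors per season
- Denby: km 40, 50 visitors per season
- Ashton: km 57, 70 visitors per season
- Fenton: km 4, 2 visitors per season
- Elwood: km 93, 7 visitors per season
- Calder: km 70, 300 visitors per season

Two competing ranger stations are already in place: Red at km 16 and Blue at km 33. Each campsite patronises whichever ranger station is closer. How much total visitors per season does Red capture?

The indifferent point is the midpoint (16+33)/2 = 24.5; campsites left of it (closer to Red at 16) go to Red, those right go to Blue.
  Fenton at 4 (w=2) → Red
  Brookfield at 38 (w=50) → Blue
  Denby at 40 (w=50) → Blue
  Ashton at 57 (w=70) → Blue
  Calder at 70 (w=300) → Blue
  Elwood at 93 (w=7) → Blue
Red captures 2; Blue captures 477.

2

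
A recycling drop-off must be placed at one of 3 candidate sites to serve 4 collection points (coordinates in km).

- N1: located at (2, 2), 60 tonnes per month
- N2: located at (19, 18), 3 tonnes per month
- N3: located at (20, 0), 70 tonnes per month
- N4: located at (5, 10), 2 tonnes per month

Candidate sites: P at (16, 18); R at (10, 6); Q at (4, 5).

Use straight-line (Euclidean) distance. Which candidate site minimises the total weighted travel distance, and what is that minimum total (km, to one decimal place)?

Total weighted distance at each candidate:
  P (16, 18): total = 2602.6
  R (10, 6): total = 1410.8
  Q (4, 5): total = 1459.5
Minimum is at R with total 1410.8 km.

R, total 1410.8 km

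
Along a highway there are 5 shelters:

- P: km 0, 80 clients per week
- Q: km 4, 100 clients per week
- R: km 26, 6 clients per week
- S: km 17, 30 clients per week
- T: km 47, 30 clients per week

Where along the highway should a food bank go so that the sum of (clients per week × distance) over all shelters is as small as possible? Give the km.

For a sum of weighted absolute distances on a line, the optimum is the weighted median (not the mean). Total weight W = 246; half-weight = 123.
Sort by position and accumulate weight:
  km 0 (P, w=80) → cum 80
  km 4 (Q, w=100) → cum 180  ≥ 123 → median here
  km 17 (S, w=30) → cum 210
  km 26 (R, w=6) → cum 216
  km 47 (T, w=30) → cum 246
Optimal location: km 4.

x = 4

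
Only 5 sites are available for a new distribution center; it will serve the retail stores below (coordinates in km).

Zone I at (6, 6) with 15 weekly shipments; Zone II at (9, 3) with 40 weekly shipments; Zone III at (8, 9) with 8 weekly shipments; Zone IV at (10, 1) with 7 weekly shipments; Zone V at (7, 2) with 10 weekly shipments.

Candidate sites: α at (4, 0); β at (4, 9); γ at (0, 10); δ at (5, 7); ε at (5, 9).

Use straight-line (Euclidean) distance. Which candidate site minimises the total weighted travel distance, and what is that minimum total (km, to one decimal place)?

Total weighted distance at each candidate:
  α (4, 0): total = 485.5
  β (4, 9): total = 544.7
  γ (0, 10): total = 829.2
  δ (5, 7): total = 384.9
  ε (5, 9): total = 498.7
Minimum is at δ with total 384.9 km.

δ, total 384.9 km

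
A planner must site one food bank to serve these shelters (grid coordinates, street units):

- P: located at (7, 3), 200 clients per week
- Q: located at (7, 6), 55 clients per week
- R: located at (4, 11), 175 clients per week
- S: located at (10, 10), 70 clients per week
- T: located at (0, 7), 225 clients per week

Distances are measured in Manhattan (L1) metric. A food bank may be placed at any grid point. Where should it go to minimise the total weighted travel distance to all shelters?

(4, 7)

Manhattan distance separates: Σwᵢ(|x−xᵢ|+|y−yᵢ|) = Σwᵢ|x−xᵢ| + Σwᵢ|y−yᵢ|, so x and y are optimised independently as 1-D weighted medians.
Total weight W = 725; half = 362.5.
x-coordinate, sorted with cumulative weight:
  x=0 (T, w=225) cum 225
  x=4 (R, w=175) cum 400  ← median
  x=7 (P, w=200) cum 600
  x=7 (Q, w=55) cum 655
  x=10 (S, w=70) cum 725
⇒ x* = 4
y-coordinate, sorted with cumulative weight:
  y=3 (P, w=200) cum 200
  y=6 (Q, w=55) cum 255
  y=7 (T, w=225) cum 480  ← median
  y=10 (S, w=70) cum 550
  y=11 (R, w=175) cum 725
⇒ y* = 7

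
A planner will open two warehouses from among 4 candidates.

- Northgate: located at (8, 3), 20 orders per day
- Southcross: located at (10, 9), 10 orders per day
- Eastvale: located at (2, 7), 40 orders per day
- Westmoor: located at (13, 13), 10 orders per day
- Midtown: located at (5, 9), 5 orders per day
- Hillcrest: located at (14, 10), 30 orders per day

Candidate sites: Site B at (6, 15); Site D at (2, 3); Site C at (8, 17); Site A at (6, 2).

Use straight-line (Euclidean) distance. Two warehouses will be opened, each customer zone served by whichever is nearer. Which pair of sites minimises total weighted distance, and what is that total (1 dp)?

{Site D, Site C}, total 736.6

Evaluate every pair (each demand assigned to the nearer of the two):
  {Site D, Site C}: total = 736.6
  {Site B, Site D}: total = 738.3
  {Site C, Site A}: total = 757.4
  {Site B, Site A}: total = 759.2
  {Site D, Site A}: total = 788.7
  {Site B, Site C}: total = 1044.2
Best pair: {Site D, Site C} with total 736.6.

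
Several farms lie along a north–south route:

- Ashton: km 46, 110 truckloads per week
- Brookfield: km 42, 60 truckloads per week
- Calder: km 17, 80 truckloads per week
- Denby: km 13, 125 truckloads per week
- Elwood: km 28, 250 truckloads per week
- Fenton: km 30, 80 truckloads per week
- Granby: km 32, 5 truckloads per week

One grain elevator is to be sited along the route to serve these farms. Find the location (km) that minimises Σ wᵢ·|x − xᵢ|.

For a sum of weighted absolute distances on a line, the optimum is the weighted median (not the mean). Total weight W = 710; half-weight = 355.
Sort by position and accumulate weight:
  km 13 (Denby, w=125) → cum 125
  km 17 (Calder, w=80) → cum 205
  km 28 (Elwood, w=250) → cum 455  ≥ 355 → median here
  km 30 (Fenton, w=80) → cum 535
  km 32 (Granby, w=5) → cum 540
  km 42 (Brookfield, w=60) → cum 600
  km 46 (Ashton, w=110) → cum 710
Optimal location: km 28.

x = 28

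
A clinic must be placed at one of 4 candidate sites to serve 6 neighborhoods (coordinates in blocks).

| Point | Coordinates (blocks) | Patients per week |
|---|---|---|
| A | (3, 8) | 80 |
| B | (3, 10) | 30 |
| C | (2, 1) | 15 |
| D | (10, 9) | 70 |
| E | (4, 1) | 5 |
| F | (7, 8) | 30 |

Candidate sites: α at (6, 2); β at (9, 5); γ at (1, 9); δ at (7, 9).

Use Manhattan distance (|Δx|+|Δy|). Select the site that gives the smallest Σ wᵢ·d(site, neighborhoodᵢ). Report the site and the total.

δ, total 1040 blocks

Total weighted distance at each candidate:
  α (6, 2): total = 2120
  β (9, 5): total = 1760
  γ (1, 9): total = 1360
  δ (7, 9): total = 1040
Minimum is at δ with total 1040 blocks.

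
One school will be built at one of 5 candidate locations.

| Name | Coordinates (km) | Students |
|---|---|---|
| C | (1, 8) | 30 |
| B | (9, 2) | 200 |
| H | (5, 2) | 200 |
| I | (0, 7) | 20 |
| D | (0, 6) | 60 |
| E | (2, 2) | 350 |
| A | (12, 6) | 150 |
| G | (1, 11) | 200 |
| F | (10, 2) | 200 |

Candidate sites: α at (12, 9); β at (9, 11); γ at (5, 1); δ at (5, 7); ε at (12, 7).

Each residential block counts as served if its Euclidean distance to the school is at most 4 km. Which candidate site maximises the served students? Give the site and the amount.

Coverage radius r = 4 km; a point is covered iff (Δx)²+(Δy)² ≤ 4² = 16.
  α (12, 9): covers {A} → 150
  β (9, 11): covers {none} → 0
  γ (5, 1): covers {H, E} → 550
  δ (5, 7): covers {none} → 0
  ε (12, 7): covers {A} → 150
Maximum coverage at γ: 550 students.

γ, covering 550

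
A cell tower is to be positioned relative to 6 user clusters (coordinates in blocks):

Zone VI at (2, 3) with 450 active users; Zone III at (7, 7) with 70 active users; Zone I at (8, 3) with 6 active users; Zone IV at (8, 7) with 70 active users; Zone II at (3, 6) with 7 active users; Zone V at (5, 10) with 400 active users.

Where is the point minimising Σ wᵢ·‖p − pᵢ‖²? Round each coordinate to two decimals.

(4.01, 6.37)

The minimiser of Σwᵢ‖p−pᵢ‖² is the weighted centroid p* = (Σwᵢpᵢ)/(Σwᵢ).
Σwᵢ = 1003.
Σwᵢxᵢ = 450·2 + 70·7 + 6·8 + 70·8 + 7·3 + 400·5 = 4019.
Σwᵢyᵢ = 450·3 + 70·7 + 6·3 + 70·7 + 7·6 + 400·10 = 6390.
x* = 4019/1003 = 4.01, y* = 6390/1003 = 6.37.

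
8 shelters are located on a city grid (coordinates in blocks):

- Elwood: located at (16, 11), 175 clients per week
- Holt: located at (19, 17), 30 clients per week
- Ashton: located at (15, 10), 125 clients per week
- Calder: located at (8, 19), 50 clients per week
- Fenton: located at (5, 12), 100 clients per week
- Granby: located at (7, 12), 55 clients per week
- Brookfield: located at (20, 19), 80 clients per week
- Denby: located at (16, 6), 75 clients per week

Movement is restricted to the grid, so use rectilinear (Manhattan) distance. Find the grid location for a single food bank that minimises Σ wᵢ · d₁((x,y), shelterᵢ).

(16, 11)

Manhattan distance separates: Σwᵢ(|x−xᵢ|+|y−yᵢ|) = Σwᵢ|x−xᵢ| + Σwᵢ|y−yᵢ|, so x and y are optimised independently as 1-D weighted medians.
Total weight W = 690; half = 345.
x-coordinate, sorted with cumulative weight:
  x=5 (Fenton, w=100) cum 100
  x=7 (Granby, w=55) cum 155
  x=8 (Calder, w=50) cum 205
  x=15 (Ashton, w=125) cum 330
  x=16 (Elwood, w=175) cum 505  ← median
  x=16 (Denby, w=75) cum 580
  x=19 (Holt, w=30) cum 610
  x=20 (Brookfield, w=80) cum 690
⇒ x* = 16
y-coordinate, sorted with cumulative weight:
  y=6 (Denby, w=75) cum 75
  y=10 (Ashton, w=125) cum 200
  y=11 (Elwood, w=175) cum 375  ← median
  y=12 (Fenton, w=100) cum 475
  y=12 (Granby, w=55) cum 530
  y=17 (Holt, w=30) cum 560
  y=19 (Calder, w=50) cum 610
  y=19 (Brookfield, w=80) cum 690
⇒ y* = 11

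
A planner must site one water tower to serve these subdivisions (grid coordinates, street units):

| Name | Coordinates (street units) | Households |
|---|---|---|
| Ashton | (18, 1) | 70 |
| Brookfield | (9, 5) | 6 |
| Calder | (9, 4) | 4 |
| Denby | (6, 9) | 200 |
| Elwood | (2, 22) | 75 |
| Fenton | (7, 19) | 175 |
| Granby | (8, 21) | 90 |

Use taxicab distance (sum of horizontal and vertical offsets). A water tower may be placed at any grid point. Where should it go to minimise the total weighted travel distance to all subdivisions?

(7, 19)

Manhattan distance separates: Σwᵢ(|x−xᵢ|+|y−yᵢ|) = Σwᵢ|x−xᵢ| + Σwᵢ|y−yᵢ|, so x and y are optimised independently as 1-D weighted medians.
Total weight W = 620; half = 310.
x-coordinate, sorted with cumulative weight:
  x=2 (Elwood, w=75) cum 75
  x=6 (Denby, w=200) cum 275
  x=7 (Fenton, w=175) cum 450  ← median
  x=8 (Granby, w=90) cum 540
  x=9 (Brookfield, w=6) cum 546
  x=9 (Calder, w=4) cum 550
  x=18 (Ashton, w=70) cum 620
⇒ x* = 7
y-coordinate, sorted with cumulative weight:
  y=1 (Ashton, w=70) cum 70
  y=4 (Calder, w=4) cum 74
  y=5 (Brookfield, w=6) cum 80
  y=9 (Denby, w=200) cum 280
  y=19 (Fenton, w=175) cum 455  ← median
  y=21 (Granby, w=90) cum 545
  y=22 (Elwood, w=75) cum 620
⇒ y* = 19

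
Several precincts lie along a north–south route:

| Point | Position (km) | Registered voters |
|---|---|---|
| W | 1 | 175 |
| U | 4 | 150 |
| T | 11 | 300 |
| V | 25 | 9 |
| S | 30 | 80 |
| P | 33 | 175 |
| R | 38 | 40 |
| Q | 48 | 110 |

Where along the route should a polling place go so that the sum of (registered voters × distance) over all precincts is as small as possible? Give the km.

For a sum of weighted absolute distances on a line, the optimum is the weighted median (not the mean). Total weight W = 1039; half-weight = 519.5.
Sort by position and accumulate weight:
  km 1 (W, w=175) → cum 175
  km 4 (U, w=150) → cum 325
  km 11 (T, w=300) → cum 625  ≥ 519.5 → median here
  km 25 (V, w=9) → cum 634
  km 30 (S, w=80) → cum 714
  km 33 (P, w=175) → cum 889
  km 38 (R, w=40) → cum 929
  km 48 (Q, w=110) → cum 1039
Optimal location: km 11.

x = 11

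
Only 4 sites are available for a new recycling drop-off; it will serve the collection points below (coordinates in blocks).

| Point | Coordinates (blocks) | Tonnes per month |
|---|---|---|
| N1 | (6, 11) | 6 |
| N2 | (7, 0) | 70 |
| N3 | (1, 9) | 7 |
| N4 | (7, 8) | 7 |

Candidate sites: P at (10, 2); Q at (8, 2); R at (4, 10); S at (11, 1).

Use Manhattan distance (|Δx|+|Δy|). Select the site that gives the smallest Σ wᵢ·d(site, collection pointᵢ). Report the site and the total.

Q, total 423 blocks

Total weighted distance at each candidate:
  P (10, 2): total = 603
  Q (8, 2): total = 423
  R (4, 10): total = 991
  S (11, 1): total = 643
Minimum is at Q with total 423 blocks.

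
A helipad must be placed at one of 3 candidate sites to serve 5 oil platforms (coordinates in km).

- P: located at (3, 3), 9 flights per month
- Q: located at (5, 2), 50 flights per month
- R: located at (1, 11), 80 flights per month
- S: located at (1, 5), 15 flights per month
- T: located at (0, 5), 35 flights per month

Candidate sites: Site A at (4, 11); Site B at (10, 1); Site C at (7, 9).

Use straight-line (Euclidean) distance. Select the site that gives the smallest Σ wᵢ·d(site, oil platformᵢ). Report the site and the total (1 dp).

Total weighted distance at each candidate:
  Site A (4, 11): total = 1118.3
  Site B (10, 1): total = 1921.5
  Site C (7, 9): total = 1325.2
Minimum is at Site A with total 1118.3 km.

Site A, total 1118.3 km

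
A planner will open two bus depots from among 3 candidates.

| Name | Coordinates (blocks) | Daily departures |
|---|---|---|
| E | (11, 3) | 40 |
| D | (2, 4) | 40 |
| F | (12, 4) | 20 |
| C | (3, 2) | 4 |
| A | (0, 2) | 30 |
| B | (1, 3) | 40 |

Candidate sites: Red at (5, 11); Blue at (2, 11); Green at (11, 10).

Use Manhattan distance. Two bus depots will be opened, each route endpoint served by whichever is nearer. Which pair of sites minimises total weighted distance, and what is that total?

Evaluate every pair (each demand assigned to the nearer of the two):
  {Blue, Green}: total = 1430
  {Red, Green}: total = 1764
  {Red, Blue}: total = 1850
Best pair: {Blue, Green} with total 1430.

{Blue, Green}, total 1430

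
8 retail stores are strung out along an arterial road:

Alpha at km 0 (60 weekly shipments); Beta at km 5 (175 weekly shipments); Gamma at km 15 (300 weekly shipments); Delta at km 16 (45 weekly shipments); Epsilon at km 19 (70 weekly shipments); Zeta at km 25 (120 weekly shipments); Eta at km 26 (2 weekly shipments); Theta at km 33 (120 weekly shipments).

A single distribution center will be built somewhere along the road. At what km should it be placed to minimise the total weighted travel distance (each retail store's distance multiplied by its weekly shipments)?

x = 15

For a sum of weighted absolute distances on a line, the optimum is the weighted median (not the mean). Total weight W = 892; half-weight = 446.
Sort by position and accumulate weight:
  km 0 (Alpha, w=60) → cum 60
  km 5 (Beta, w=175) → cum 235
  km 15 (Gamma, w=300) → cum 535  ≥ 446 → median here
  km 16 (Delta, w=45) → cum 580
  km 19 (Epsilon, w=70) → cum 650
  km 25 (Zeta, w=120) → cum 770
  km 26 (Eta, w=2) → cum 772
  km 33 (Theta, w=120) → cum 892
Optimal location: km 15.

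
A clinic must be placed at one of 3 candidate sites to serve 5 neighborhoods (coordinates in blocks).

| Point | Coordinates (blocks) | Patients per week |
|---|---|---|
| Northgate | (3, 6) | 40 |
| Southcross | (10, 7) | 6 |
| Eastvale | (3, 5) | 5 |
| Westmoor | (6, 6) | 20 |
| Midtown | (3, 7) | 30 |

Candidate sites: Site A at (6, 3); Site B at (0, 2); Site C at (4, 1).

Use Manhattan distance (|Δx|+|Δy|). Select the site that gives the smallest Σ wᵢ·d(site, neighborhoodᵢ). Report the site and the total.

Total weighted distance at each candidate:
  Site A (6, 3): total = 583
  Site B (0, 2): total = 840
  Site C (4, 1): total = 687
Minimum is at Site A with total 583 blocks.

Site A, total 583 blocks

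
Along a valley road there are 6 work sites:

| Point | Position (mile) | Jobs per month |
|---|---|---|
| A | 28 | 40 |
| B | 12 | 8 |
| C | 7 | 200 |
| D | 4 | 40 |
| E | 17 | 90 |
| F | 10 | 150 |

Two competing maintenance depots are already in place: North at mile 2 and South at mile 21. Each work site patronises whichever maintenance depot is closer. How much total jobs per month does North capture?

390

The indifferent point is the midpoint (2+21)/2 = 11.5; work sites left of it (closer to North at 2) go to North, those right go to South.
  D at 4 (w=40) → North
  C at 7 (w=200) → North
  F at 10 (w=150) → North
  B at 12 (w=8) → South
  E at 17 (w=90) → South
  A at 28 (w=40) → South
North captures 390; South captures 138.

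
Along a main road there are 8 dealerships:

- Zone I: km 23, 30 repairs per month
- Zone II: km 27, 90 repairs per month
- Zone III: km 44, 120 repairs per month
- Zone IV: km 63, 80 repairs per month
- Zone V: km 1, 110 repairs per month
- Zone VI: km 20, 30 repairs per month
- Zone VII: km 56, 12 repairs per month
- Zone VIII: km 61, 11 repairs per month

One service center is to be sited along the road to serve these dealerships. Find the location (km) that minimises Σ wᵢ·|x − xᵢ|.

x = 27

For a sum of weighted absolute distances on a line, the optimum is the weighted median (not the mean). Total weight W = 483; half-weight = 241.5.
Sort by position and accumulate weight:
  km 1 (Zone V, w=110) → cum 110
  km 20 (Zone VI, w=30) → cum 140
  km 23 (Zone I, w=30) → cum 170
  km 27 (Zone II, w=90) → cum 260  ≥ 241.5 → median here
  km 44 (Zone III, w=120) → cum 380
  km 56 (Zone VII, w=12) → cum 392
  km 61 (Zone VIII, w=11) → cum 403
  km 63 (Zone IV, w=80) → cum 483
Optimal location: km 27.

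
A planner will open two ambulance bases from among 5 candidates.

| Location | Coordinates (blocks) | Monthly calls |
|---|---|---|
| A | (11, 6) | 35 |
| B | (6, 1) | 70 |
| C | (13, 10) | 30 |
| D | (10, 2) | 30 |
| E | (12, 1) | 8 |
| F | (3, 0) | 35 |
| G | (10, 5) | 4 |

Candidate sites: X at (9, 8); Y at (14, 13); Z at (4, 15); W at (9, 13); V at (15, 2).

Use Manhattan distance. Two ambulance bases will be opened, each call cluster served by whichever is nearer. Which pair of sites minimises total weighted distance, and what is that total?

Evaluate every pair (each demand assigned to the nearer of the two):
  {X, V}: total = 1708
  {X, Y}: total = 1756
  {Y, V}: total = 1804
  {X, Z}: total = 1816
  {X, W}: total = 1816
  {W, V}: total = 1894
  {Z, V}: total = 1984
  {Z, W}: total = 2651
  {Y, W}: total = 2658
  {Y, Z}: total = 2760
Best pair: {X, V} with total 1708.

{X, V}, total 1708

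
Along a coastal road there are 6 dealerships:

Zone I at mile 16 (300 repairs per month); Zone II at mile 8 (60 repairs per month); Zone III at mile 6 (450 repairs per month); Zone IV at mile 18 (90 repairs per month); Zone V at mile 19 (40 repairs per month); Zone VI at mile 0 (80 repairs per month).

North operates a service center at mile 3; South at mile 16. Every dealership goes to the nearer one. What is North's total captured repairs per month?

The indifferent point is the midpoint (3+16)/2 = 9.5; dealerships left of it (closer to North at 3) go to North, those right go to South.
  Zone VI at 0 (w=80) → North
  Zone III at 6 (w=450) → North
  Zone II at 8 (w=60) → North
  Zone I at 16 (w=300) → South
  Zone IV at 18 (w=90) → South
  Zone V at 19 (w=40) → South
North captures 590; South captures 430.

590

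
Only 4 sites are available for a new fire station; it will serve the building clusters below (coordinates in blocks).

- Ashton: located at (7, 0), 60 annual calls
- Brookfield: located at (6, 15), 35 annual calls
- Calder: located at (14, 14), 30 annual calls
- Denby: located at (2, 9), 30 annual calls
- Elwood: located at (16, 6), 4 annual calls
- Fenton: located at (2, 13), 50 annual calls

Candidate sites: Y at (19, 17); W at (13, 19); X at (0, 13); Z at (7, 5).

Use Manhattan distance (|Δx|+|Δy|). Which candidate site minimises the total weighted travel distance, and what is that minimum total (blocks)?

Z, total 2125 blocks

Total weighted distance at each candidate:
  Y (19, 17): total = 4361
  W (13, 19): total = 3609
  X (0, 13): total = 2302
  Z (7, 5): total = 2125
Minimum is at Z with total 2125 blocks.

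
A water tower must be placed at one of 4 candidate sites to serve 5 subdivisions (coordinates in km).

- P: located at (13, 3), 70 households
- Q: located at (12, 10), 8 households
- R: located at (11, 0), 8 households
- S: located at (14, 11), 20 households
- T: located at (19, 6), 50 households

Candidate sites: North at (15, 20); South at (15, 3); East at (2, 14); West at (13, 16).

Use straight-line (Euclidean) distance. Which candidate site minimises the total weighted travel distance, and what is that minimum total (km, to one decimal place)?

Total weighted distance at each candidate:
  North (15, 20): total = 2354.0
  South (15, 3): total = 652.2
  East (2, 14): total = 2495.1
  West (13, 16): total = 1772.7
Minimum is at South with total 652.2 km.

South, total 652.2 km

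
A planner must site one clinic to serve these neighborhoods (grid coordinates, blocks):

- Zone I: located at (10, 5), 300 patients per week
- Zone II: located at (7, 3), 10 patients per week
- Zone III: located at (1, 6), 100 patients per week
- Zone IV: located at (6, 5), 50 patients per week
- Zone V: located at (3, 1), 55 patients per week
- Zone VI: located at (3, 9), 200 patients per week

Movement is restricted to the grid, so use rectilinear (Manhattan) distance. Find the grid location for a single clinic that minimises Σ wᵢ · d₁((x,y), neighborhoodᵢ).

Manhattan distance separates: Σwᵢ(|x−xᵢ|+|y−yᵢ|) = Σwᵢ|x−xᵢ| + Σwᵢ|y−yᵢ|, so x and y are optimised independently as 1-D weighted medians.
Total weight W = 715; half = 357.5.
x-coordinate, sorted with cumulative weight:
  x=1 (Zone III, w=100) cum 100
  x=3 (Zone V, w=55) cum 155
  x=3 (Zone VI, w=200) cum 355
  x=6 (Zone IV, w=50) cum 405  ← median
  x=7 (Zone II, w=10) cum 415
  x=10 (Zone I, w=300) cum 715
⇒ x* = 6
y-coordinate, sorted with cumulative weight:
  y=1 (Zone V, w=55) cum 55
  y=3 (Zone II, w=10) cum 65
  y=5 (Zone I, w=300) cum 365  ← median
  y=5 (Zone IV, w=50) cum 415
  y=6 (Zone III, w=100) cum 515
  y=9 (Zone VI, w=200) cum 715
⇒ y* = 5

(6, 5)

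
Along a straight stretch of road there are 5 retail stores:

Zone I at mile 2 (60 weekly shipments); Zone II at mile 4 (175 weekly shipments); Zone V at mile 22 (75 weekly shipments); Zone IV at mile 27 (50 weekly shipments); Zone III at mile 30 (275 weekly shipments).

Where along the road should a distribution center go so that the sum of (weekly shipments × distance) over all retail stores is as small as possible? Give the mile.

For a sum of weighted absolute distances on a line, the optimum is the weighted median (not the mean). Total weight W = 635; half-weight = 317.5.
Sort by position and accumulate weight:
  mile 2 (Zone I, w=60) → cum 60
  mile 4 (Zone II, w=175) → cum 235
  mile 22 (Zone V, w=75) → cum 310
  mile 27 (Zone IV, w=50) → cum 360  ≥ 317.5 → median here
  mile 30 (Zone III, w=275) → cum 635
Optimal location: mile 27.

x = 27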